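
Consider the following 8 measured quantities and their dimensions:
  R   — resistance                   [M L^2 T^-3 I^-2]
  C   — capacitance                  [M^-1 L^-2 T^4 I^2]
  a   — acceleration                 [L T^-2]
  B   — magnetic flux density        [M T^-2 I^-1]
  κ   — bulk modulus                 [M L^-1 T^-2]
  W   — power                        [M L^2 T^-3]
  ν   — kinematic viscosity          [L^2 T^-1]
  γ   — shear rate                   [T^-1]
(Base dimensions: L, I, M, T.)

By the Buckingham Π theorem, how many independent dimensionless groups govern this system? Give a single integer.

Exponent matrix [L,I,M,T] × [R,C,a,B,κ,W,ν,γ]:
  L: [ 2 -2  1  0 -1  2  2  0]
  I: [-2  2  0 -1  0  0  0  0]
  M: [ 1 -1  0  1  1  1  0  0]
  T: [-3  4 -2 -2 -2 -3 -1 -1]
Row reduction gives pivot columns R,C,a,B; rank = 4
n=8, r=4 ⇒ 4 dimensionless groups

4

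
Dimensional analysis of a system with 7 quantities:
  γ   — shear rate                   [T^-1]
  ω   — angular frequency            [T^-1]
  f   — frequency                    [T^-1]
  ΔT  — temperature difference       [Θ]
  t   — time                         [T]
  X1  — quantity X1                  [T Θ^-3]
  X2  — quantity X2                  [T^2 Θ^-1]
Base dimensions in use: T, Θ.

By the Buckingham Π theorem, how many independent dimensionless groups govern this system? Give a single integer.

5

Exponent matrix [T,Θ] × [γ,ω,f,ΔT,t,X1,X2]:
  T: [-1 -1 -1  0  1  1  2]
  Θ: [ 0  0  0  1  0 -3 -1]
Echelon form has 2 nonzero rows (pivots: γ,ΔT)
Π count = n − r = 7 − 2 = 5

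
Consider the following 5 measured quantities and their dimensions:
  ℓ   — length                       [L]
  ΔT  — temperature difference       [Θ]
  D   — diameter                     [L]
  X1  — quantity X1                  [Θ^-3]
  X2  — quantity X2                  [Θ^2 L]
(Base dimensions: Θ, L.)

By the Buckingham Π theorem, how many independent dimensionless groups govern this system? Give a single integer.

Dimensional matrix (Θ×L by ℓ×ΔT×D×X1×X2):
  Θ: [ 0  1  0 -3  2]
  L: [ 1  0  1  0  1]
Row reduction gives pivot columns ℓ,ΔT; rank = 2
5 vars − rank 2 = 3 Π groups

3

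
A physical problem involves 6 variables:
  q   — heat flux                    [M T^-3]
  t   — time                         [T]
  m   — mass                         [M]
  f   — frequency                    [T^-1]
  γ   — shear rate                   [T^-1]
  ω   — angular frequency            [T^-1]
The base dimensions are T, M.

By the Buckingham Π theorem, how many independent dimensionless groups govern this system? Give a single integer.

Exponent matrix [T,M] × [q,t,m,f,γ,ω]:
  T: [-3  1  0 -1 -1 -1]
  M: [ 1  0  1  0  0  0]
Row reduction gives pivot columns q,t; rank = 2
n=6, r=2 ⇒ 4 dimensionless groups

4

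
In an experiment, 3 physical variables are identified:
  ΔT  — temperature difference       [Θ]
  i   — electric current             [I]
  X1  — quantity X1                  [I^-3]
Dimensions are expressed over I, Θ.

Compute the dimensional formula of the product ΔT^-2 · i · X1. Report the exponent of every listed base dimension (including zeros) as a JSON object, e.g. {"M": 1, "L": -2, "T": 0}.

Exponent matrix [I,Θ] × [ΔT,i,X1]:
  I: [ 0  1 -3]
  Θ: [ 1  0  0]
  [I]: (-2)·0+(1)·1+(1)·-3 = -2
  [Θ]: (-2)·1+(1)·0+(1)·0 = -2
⇒ I^-2 Θ^-2

{"I": -2, "Θ": -2}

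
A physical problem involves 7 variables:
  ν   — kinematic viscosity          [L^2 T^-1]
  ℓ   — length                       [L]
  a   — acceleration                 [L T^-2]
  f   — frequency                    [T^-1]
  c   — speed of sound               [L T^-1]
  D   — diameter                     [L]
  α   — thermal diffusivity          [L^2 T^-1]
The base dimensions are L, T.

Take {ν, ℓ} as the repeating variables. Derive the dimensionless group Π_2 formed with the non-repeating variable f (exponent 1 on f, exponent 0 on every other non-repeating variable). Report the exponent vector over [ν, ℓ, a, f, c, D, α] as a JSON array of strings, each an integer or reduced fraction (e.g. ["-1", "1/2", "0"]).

Dimensional matrix (L×T by ν×ℓ×a×f×c×D×α):
  L: [ 2  1  1  0  1  1  2]
  T: [-1  0 -2 -1 -1  0 -1]
Echelon form has 2 nonzero rows (pivots: ν,ℓ)
Repeat: ν,ℓ; free: a,f,c,D,α
RREF:
  r0: [   1    0    2    1    1    0    1]
  r1: [   0    1   -3   -2   -1    1    0]
Fix exponent of f at 1, a at 0, c at 0, D at 0, α at 0; solve each RREF row for its pivot's exponent:
  r0: exp(ν) + (1)·1 = 0 ⇒ exp(ν) = -1
  r1: exp(ℓ) + (-2)·1 = 0 ⇒ exp(ℓ) = 2
Π_2 = ν^-1 · ℓ^2 · f

["-1", "2", "0", "1", "0", "0", "0"]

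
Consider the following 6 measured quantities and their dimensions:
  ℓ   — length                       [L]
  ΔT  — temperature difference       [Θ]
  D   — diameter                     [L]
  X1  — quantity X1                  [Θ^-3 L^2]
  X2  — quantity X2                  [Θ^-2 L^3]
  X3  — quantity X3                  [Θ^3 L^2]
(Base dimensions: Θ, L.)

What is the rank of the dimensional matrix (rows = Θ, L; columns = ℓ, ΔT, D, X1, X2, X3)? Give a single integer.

Write exponents as rows Θ,L / cols ℓ,ΔT,D,X1,X2,X3:
  Θ: [ 0  1  0 -3 -2  3]
  L: [ 1  0  1  2  3  2]
RREF → pivots at {ℓ,ΔT} ⇒ r = 2

2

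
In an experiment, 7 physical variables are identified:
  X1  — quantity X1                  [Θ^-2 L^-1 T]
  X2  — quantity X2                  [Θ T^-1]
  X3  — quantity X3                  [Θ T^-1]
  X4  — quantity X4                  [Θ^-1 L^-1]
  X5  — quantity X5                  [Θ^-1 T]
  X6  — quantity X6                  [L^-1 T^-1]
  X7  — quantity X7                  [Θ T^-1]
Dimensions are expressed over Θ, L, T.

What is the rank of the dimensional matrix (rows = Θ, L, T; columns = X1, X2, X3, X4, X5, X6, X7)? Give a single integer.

Write exponents as rows Θ,L,T / cols X1,X2,X3,X4,X5,X6,X7:
  Θ: [-2  1  1 -1 -1  0  1]
  L: [-1  0  0 -1  0 -1  0]
  T: [ 1 -1 -1  0  1 -1 -1]
RREF → pivots at {X1,X2} ⇒ r = 2

2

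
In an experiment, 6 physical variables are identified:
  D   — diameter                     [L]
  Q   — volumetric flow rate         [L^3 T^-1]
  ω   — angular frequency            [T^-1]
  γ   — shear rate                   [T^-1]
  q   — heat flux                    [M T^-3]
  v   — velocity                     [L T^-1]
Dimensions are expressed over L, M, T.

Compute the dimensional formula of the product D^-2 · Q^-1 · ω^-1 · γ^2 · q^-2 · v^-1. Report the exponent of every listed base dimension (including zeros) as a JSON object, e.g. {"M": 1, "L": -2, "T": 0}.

{"L": -6, "M": -2, "T": 7}

Write exponents as rows L,M,T / cols D,Q,ω,γ,q,v:
  L: [ 1  3  0  0  0  1]
  M: [ 0  0  0  0  1  0]
  T: [ 0 -1 -1 -1 -3 -1]
  [L]: (-2)·1+(-1)·3+(-1)·0+(2)·0+(-2)·0+(-1)·1 = -6
  [M]: (-2)·0+(-1)·0+(-1)·0+(2)·0+(-2)·1+(-1)·0 = -2
  [T]: (-2)·0+(-1)·-1+(-1)·-1+(2)·-1+(-2)·-3+(-1)·-1 = 7
⇒ L^-6 M^-2 T^7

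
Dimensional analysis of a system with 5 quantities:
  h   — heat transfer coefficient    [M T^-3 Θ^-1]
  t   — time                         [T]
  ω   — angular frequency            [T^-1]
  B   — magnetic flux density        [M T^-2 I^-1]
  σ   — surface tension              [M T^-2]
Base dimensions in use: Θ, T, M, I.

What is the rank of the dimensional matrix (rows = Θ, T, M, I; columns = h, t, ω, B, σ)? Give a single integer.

Exponent matrix [Θ,T,M,I] × [h,t,ω,B,σ]:
  Θ: [-1  0  0  0  0]
  T: [-3  1 -1 -2 -2]
  M: [ 1  0  0  1  1]
  I: [ 0  0  0 -1  0]
Row reduction gives pivot columns h,t,B,σ; rank = 4

4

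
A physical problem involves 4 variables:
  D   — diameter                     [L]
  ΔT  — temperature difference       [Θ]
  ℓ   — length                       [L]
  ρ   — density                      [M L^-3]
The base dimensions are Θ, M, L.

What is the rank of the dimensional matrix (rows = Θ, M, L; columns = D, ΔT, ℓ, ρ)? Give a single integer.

3

Dimensional matrix (Θ×M×L by D×ΔT×ℓ×ρ):
  Θ: [ 0  1  0  0]
  M: [ 0  0  0  1]
  L: [ 1  0  1 -3]
RREF → pivots at {D,ΔT,ρ} ⇒ r = 3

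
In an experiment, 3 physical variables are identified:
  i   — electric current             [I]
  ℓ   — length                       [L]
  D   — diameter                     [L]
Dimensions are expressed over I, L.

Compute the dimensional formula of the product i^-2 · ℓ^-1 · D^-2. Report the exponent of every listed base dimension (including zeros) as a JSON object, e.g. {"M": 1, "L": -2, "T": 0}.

{"I": -2, "L": -3}

Write exponents as rows I,L / cols i,ℓ,D:
  I: [ 1  0  0]
  L: [ 0  1  1]
  [I]: (-2)·1+(-1)·0+(-2)·0 = -2
  [L]: (-2)·0+(-1)·1+(-2)·1 = -3
⇒ I^-2 L^-3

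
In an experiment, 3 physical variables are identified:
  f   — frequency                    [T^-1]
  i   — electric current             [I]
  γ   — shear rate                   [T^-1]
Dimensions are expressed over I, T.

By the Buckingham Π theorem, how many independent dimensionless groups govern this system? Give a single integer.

1

Write exponents as rows I,T / cols f,i,γ:
  I: [ 0  1  0]
  T: [-1  0 -1]
Row reduction gives pivot columns f,i; rank = 2
n=3, r=2 ⇒ 1 dimensionless group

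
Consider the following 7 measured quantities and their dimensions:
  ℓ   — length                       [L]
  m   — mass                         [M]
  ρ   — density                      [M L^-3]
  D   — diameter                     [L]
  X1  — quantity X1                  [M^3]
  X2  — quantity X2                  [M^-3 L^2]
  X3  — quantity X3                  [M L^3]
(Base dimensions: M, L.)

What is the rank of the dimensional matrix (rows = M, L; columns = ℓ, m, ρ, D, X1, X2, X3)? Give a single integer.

Write exponents as rows M,L / cols ℓ,m,ρ,D,X1,X2,X3:
  M: [ 0  1  1  0  3 -3  1]
  L: [ 1  0 -3  1  0  2  3]
RREF → pivots at {ℓ,m} ⇒ r = 2

2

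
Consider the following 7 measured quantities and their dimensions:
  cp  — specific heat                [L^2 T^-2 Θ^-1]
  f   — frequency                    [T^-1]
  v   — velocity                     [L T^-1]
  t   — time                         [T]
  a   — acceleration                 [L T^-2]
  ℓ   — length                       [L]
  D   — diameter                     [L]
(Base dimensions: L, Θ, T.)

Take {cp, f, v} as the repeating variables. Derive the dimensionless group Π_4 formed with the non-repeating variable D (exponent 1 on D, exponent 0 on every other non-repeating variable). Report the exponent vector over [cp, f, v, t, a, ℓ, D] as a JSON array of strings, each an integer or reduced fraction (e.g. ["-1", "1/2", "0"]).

Exponent matrix [L,Θ,T] × [cp,f,v,t,a,ℓ,D]:
  L: [ 2  0  1  0  1  1  1]
  Θ: [-1  0  0  0  0  0  0]
  T: [-2 -1 -1  1 -2  0  0]
Echelon form has 3 nonzero rows (pivots: cp,f,v)
Pivot set = {cp,f,v}, free = {t,a,ℓ,D}
RREF:
  r0: [   1    0    0    0    0    0    0]
  r1: [   0    1    0   -1    1   -1   -1]
  r2: [   0    0    1    0    1    1    1]
Fix exponent of D at 1, t at 0, a at 0, ℓ at 0; solve each RREF row for its pivot's exponent:
  r0: exp(cp) + (0)·1 = 0 ⇒ exp(cp) = 0
  r1: exp(f) + (-1)·1 = 0 ⇒ exp(f) = 1
  r2: exp(v) + (1)·1 = 0 ⇒ exp(v) = -1
Π_4 = f · v^-1 · D

["0", "1", "-1", "0", "0", "0", "1"]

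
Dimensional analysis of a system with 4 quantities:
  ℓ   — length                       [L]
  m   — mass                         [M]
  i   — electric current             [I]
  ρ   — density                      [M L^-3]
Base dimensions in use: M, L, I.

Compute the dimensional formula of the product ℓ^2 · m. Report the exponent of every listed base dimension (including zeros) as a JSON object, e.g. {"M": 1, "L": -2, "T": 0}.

Dimensional matrix (M×L×I by ℓ×m×i×ρ):
  M: [ 0  1  0  1]
  L: [ 1  0  0 -3]
  I: [ 0  0  1  0]
  [M]: (2)·0+(1)·1 = 1
  [L]: (2)·1+(1)·0 = 2
  [I]: (2)·0+(1)·0 = 0
⇒ M L^2

{"M": 1, "L": 2, "I": 0}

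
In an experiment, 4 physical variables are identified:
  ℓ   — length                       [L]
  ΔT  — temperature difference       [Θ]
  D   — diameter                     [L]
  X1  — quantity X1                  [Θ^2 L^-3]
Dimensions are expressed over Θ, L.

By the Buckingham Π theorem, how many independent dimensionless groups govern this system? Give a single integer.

Write exponents as rows Θ,L / cols ℓ,ΔT,D,X1:
  Θ: [ 0  1  0  2]
  L: [ 1  0  1 -3]
Row reduction gives pivot columns ℓ,ΔT; rank = 2
4 vars − rank 2 = 2 Π groups

2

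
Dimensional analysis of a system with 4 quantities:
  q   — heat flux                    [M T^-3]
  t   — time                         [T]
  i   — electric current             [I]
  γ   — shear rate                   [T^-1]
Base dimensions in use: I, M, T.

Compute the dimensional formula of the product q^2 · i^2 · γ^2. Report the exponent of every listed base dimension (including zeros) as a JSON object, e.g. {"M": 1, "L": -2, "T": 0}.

Exponent matrix [I,M,T] × [q,t,i,γ]:
  I: [ 0  0  1  0]
  M: [ 1  0  0  0]
  T: [-3  1  0 -1]
  [I]: (2)·0+(2)·1+(2)·0 = 2
  [M]: (2)·1+(2)·0+(2)·0 = 2
  [T]: (2)·-3+(2)·0+(2)·-1 = -8
⇒ I^2 M^2 T^-8

{"I": 2, "M": 2, "T": -8}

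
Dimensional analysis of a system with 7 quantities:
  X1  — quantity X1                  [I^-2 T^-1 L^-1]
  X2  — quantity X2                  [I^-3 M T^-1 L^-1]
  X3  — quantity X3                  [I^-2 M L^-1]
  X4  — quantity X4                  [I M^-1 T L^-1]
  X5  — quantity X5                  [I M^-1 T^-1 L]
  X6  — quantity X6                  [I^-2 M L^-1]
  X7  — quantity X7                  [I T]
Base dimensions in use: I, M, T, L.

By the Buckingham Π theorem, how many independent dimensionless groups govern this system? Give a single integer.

Write exponents as rows I,M,T,L / cols X1,X2,X3,X4,X5,X6,X7:
  I: [-2 -3 -2  1  1 -2  1]
  M: [ 0  1  1 -1 -1  1  0]
  T: [-1 -1  0  1 -1  0  1]
  L: [-1 -1 -1 -1  1 -1  0]
RREF → pivots at {X1,X2,X3} ⇒ r = 3
7 vars − rank 3 = 4 Π groups

4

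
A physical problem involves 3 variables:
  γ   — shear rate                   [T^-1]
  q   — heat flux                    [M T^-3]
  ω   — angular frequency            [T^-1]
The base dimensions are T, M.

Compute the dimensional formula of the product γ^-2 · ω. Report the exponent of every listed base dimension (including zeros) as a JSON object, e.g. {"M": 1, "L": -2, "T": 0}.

Exponent matrix [T,M] × [γ,q,ω]:
  T: [-1 -3 -1]
  M: [ 0  1  0]
  [T]: (-2)·-1+(1)·-1 = 1
  [M]: (-2)·0+(1)·0 = 0
⇒ T

{"T": 1, "M": 0}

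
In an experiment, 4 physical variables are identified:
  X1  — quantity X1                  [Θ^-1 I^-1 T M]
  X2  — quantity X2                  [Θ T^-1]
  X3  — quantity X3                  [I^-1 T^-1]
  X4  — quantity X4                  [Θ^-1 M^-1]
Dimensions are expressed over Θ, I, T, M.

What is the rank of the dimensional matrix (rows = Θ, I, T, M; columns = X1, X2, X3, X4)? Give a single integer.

3

Write exponents as rows Θ,I,T,M / cols X1,X2,X3,X4:
  Θ: [-1  1  0 -1]
  I: [-1  0 -1  0]
  T: [ 1 -1 -1  0]
  M: [ 1  0  0 -1]
Echelon form has 3 nonzero rows (pivots: X1,X2,X3)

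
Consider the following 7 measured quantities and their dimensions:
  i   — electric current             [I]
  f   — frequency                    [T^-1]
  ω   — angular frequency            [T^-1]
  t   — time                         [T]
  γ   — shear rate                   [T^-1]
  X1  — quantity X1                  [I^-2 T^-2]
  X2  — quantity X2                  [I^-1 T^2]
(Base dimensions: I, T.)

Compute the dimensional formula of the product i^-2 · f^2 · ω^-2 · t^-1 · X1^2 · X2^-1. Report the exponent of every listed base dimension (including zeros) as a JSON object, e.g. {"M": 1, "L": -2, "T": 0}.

{"I": -5, "T": -7}

Exponent matrix [I,T] × [i,f,ω,t,γ,X1,X2]:
  I: [ 1  0  0  0  0 -2 -1]
  T: [ 0 -1 -1  1 -1 -2  2]
  [I]: (-2)·1+(2)·0+(-2)·0+(-1)·0+(2)·-2+(-1)·-1 = -5
  [T]: (-2)·0+(2)·-1+(-2)·-1+(-1)·1+(2)·-2+(-1)·2 = -7
⇒ I^-5 T^-7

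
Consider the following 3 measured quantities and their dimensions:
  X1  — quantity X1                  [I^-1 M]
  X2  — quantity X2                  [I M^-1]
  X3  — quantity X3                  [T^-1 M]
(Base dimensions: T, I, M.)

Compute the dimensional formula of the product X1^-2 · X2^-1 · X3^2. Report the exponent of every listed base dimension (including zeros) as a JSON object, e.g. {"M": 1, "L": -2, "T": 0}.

Exponent matrix [T,I,M] × [X1,X2,X3]:
  T: [ 0  0 -1]
  I: [-1  1  0]
  M: [ 1 -1  1]
  [T]: (-2)·0+(-1)·0+(2)·-1 = -2
  [I]: (-2)·-1+(-1)·1+(2)·0 = 1
  [M]: (-2)·1+(-1)·-1+(2)·1 = 1
⇒ T^-2 I M

{"T": -2, "I": 1, "M": 1}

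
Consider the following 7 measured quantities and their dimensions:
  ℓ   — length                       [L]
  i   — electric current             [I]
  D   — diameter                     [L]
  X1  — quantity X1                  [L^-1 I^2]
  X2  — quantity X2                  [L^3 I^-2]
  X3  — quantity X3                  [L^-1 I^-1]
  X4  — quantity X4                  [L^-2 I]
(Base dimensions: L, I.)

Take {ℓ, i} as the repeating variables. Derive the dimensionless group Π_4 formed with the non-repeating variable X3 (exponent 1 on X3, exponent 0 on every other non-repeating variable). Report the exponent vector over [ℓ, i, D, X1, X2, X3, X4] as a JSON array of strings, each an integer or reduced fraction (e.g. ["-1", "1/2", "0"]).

Exponent matrix [L,I] × [ℓ,i,D,X1,X2,X3,X4]:
  L: [ 1  0  1 -1  3 -1 -2]
  I: [ 0  1  0  2 -2 -1  1]
RREF → pivots at {ℓ,i} ⇒ r = 2
Repeat: ℓ,i; free: D,X1,X2,X3,X4
RREF:
  r0: [   1    0    1   -1    3   -1   -2]
  r1: [   0    1    0    2   -2   -1    1]
Fix exponent of X3 at 1, D at 0, X1 at 0, X2 at 0, X4 at 0; solve each RREF row for its pivot's exponent:
  r0: exp(ℓ) + (-1)·1 = 0 ⇒ exp(ℓ) = 1
  r1: exp(i) + (-1)·1 = 0 ⇒ exp(i) = 1
Π_4 = ℓ · i · X3

["1", "1", "0", "0", "0", "1", "0"]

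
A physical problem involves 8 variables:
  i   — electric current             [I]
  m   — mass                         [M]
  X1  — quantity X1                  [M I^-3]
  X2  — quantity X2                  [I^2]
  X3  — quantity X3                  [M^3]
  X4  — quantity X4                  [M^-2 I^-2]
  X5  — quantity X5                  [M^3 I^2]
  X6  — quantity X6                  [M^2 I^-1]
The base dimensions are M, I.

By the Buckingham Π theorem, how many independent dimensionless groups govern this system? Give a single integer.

Dimensional matrix (M×I by i×m×X1×X2×X3×X4×X5×X6):
  M: [ 0  1  1  0  3 -2  3  2]
  I: [ 1  0 -3  2  0 -2  2 -1]
Row reduction gives pivot columns i,m; rank = 2
Π count = n − r = 8 − 2 = 6

6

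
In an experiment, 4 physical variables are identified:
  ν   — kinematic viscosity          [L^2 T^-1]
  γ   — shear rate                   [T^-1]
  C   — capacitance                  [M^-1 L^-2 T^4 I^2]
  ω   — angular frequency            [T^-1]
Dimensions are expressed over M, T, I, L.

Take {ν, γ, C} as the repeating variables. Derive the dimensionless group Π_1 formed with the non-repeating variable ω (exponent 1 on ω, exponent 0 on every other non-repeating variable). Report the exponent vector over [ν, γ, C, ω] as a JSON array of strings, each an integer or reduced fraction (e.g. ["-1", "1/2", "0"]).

["0", "-1", "0", "1"]

Write exponents as rows M,T,I,L / cols ν,γ,C,ω:
  M: [ 0  0 -1  0]
  T: [-1 -1  4 -1]
  I: [ 0  0  2  0]
  L: [ 2  0 -2  0]
RREF → pivots at {ν,γ,C} ⇒ r = 3
Repeat: ν,γ,C; free: ω
RREF:
  r0: [   1    0    0    0]
  r1: [   0    1    0    1]
  r2: [   0    0    1    0]
  r3: [   0    0    0    0]
Fix exponent of ω at 1; solve each RREF row for its pivot's exponent:
  r0: exp(ν) + (0)·1 = 0 ⇒ exp(ν) = 0
  r1: exp(γ) + (1)·1 = 0 ⇒ exp(γ) = -1
  r2: exp(C) + (0)·1 = 0 ⇒ exp(C) = 0
Π_1 = γ^-1 · ω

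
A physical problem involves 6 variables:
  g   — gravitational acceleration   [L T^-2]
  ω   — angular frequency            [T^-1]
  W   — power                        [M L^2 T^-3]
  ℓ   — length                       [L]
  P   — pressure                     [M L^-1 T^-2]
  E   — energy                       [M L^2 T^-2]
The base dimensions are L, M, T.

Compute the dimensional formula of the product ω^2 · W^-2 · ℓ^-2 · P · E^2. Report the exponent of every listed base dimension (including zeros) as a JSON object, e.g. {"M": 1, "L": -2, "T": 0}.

Dimensional matrix (L×M×T by g×ω×W×ℓ×P×E):
  L: [ 1  0  2  1 -1  2]
  M: [ 0  0  1  0  1  1]
  T: [-2 -1 -3  0 -2 -2]
  [L]: (2)·0+(-2)·2+(-2)·1+(1)·-1+(2)·2 = -3
  [M]: (2)·0+(-2)·1+(-2)·0+(1)·1+(2)·1 = 1
  [T]: (2)·-1+(-2)·-3+(-2)·0+(1)·-2+(2)·-2 = -2
⇒ L^-3 M T^-2

{"L": -3, "M": 1, "T": -2}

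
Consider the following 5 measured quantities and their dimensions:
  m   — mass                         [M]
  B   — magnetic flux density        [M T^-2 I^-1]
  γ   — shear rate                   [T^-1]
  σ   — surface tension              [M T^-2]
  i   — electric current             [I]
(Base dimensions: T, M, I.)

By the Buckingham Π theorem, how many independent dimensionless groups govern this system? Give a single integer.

Exponent matrix [T,M,I] × [m,B,γ,σ,i]:
  T: [ 0 -2 -1 -2  0]
  M: [ 1  1  0  1  0]
  I: [ 0 -1  0  0  1]
RREF → pivots at {m,B,γ} ⇒ r = 3
n=5, r=3 ⇒ 2 dimensionless groups

2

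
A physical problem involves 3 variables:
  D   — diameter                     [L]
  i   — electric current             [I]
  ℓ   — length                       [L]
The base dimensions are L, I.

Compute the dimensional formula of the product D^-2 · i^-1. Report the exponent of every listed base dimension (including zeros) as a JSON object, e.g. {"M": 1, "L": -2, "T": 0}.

{"L": -2, "I": -1}

Exponent matrix [L,I] × [D,i,ℓ]:
  L: [ 1  0  1]
  I: [ 0  1  0]
  [L]: (-2)·1+(-1)·0 = -2
  [I]: (-2)·0+(-1)·1 = -1
⇒ L^-2 I^-1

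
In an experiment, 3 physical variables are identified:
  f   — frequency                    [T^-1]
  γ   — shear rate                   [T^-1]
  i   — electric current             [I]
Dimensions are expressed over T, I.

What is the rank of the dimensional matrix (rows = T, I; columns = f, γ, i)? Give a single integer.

2

Write exponents as rows T,I / cols f,γ,i:
  T: [-1 -1  0]
  I: [ 0  0  1]
Row reduction gives pivot columns f,i; rank = 2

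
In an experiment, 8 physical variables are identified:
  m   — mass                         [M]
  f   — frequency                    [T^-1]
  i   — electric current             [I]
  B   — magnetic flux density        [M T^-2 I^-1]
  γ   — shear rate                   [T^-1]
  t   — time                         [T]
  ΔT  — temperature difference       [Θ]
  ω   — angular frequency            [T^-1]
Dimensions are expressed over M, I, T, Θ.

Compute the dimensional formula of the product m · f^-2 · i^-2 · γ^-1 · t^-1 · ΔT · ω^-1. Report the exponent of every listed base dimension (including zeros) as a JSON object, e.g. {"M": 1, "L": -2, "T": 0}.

{"M": 1, "I": -2, "T": 3, "Θ": 1}

Exponent matrix [M,I,T,Θ] × [m,f,i,B,γ,t,ΔT,ω]:
  M: [ 1  0  0  1  0  0  0  0]
  I: [ 0  0  1 -1  0  0  0  0]
  T: [ 0 -1  0 -2 -1  1  0 -1]
  Θ: [ 0  0  0  0  0  0  1  0]
  [M]: (1)·1+(-2)·0+(-2)·0+(-1)·0+(-1)·0+(1)·0+(-1)·0 = 1
  [I]: (1)·0+(-2)·0+(-2)·1+(-1)·0+(-1)·0+(1)·0+(-1)·0 = -2
  [T]: (1)·0+(-2)·-1+(-2)·0+(-1)·-1+(-1)·1+(1)·0+(-1)·-1 = 3
  [Θ]: (1)·0+(-2)·0+(-2)·0+(-1)·0+(-1)·0+(1)·1+(-1)·0 = 1
⇒ M I^-2 T^3 Θ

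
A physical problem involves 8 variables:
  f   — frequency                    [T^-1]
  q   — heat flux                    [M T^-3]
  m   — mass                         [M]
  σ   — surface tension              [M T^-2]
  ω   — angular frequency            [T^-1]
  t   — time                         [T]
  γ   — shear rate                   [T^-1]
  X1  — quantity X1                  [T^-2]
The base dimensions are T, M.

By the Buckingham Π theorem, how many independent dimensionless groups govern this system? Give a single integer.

Write exponents as rows T,M / cols f,q,m,σ,ω,t,γ,X1:
  T: [-1 -3  0 -2 -1  1 -1 -2]
  M: [ 0  1  1  1  0  0  0  0]
RREF → pivots at {f,q} ⇒ r = 2
n=8, r=2 ⇒ 6 dimensionless groups

6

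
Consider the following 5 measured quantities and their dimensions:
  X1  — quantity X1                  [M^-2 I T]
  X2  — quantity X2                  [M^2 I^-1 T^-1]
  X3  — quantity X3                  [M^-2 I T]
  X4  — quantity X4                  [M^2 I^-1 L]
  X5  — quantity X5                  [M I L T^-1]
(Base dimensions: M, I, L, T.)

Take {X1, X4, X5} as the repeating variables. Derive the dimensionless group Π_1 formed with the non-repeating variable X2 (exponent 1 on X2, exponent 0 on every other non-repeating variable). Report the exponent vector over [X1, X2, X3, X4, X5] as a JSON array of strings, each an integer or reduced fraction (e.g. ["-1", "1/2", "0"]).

["1", "1", "0", "0", "0"]

Write exponents as rows M,I,L,T / cols X1,X2,X3,X4,X5:
  M: [-2  2 -2  2  1]
  I: [ 1 -1  1 -1  1]
  L: [ 0  0  0  1  1]
  T: [ 1 -1  1  0 -1]
RREF → pivots at {X1,X4,X5} ⇒ r = 3
Pivot set = {X1,X4,X5}, free = {X2,X3}
RREF:
  r0: [   1   -1    1    0    0]
  r1: [   0    0    0    1    0]
  r2: [   0    0    0    0    1]
  r3: [   0    0    0    0    0]
Fix exponent of X2 at 1, X3 at 0; solve each RREF row for its pivot's exponent:
  r0: exp(X1) + (-1)·1 = 0 ⇒ exp(X1) = 1
  r1: exp(X4) + (0)·1 = 0 ⇒ exp(X4) = 0
  r2: exp(X5) + (0)·1 = 0 ⇒ exp(X5) = 0
Π_1 = X1 · X2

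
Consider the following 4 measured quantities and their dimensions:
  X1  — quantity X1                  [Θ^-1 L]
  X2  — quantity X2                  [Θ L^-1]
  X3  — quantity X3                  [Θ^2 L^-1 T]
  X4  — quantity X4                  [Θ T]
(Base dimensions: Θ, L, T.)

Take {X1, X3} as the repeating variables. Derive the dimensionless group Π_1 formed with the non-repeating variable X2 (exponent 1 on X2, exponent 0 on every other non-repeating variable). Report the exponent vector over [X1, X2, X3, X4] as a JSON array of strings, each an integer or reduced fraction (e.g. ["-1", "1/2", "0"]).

Write exponents as rows Θ,L,T / cols X1,X2,X3,X4:
  Θ: [-1  1  2  1]
  L: [ 1 -1 -1  0]
  T: [ 0  0  1  1]
RREF → pivots at {X1,X3} ⇒ r = 2
Repeat: X1,X3; free: X2,X4
RREF:
  r0: [   1   -1    0    1]
  r1: [   0    0    1    1]
  r2: [   0    0    0    0]
Fix exponent of X2 at 1, X4 at 0; solve each RREF row for its pivot's exponent:
  r0: exp(X1) + (-1)·1 = 0 ⇒ exp(X1) = 1
  r1: exp(X3) + (0)·1 = 0 ⇒ exp(X3) = 0
Π_1 = X1 · X2

["1", "1", "0", "0"]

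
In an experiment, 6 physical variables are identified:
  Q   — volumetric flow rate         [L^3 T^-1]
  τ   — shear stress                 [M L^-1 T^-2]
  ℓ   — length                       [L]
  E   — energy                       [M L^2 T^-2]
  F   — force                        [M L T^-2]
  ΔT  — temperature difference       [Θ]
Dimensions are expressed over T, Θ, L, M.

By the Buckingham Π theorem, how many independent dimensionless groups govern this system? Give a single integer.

2

Write exponents as rows T,Θ,L,M / cols Q,τ,ℓ,E,F,ΔT:
  T: [-1 -2  0 -2 -2  0]
  Θ: [ 0  0  0  0  0  1]
  L: [ 3 -1  1  2  1  0]
  M: [ 0  1  0  1  1  0]
Row reduction gives pivot columns Q,τ,ℓ,ΔT; rank = 4
Π count = n − r = 6 − 4 = 2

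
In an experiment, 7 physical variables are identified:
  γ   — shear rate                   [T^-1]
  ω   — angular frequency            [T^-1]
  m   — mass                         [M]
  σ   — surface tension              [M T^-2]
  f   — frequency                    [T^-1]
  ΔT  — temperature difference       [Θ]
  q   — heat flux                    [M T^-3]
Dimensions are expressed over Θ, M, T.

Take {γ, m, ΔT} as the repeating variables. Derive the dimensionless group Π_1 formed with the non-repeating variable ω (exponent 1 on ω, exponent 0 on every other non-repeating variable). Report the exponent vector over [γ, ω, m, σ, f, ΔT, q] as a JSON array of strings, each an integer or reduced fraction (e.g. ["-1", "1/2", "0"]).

Dimensional matrix (Θ×M×T by γ×ω×m×σ×f×ΔT×q):
  Θ: [ 0  0  0  0  0  1  0]
  M: [ 0  0  1  1  0  0  1]
  T: [-1 -1  0 -2 -1  0 -3]
Row reduction gives pivot columns γ,m,ΔT; rank = 3
Repeat: γ,m,ΔT; free: ω,σ,f,q
RREF:
  r0: [   1    1    0    2    1    0    3]
  r1: [   0    0    1    1    0    0    1]
  r2: [   0    0    0    0    0    1    0]
Fix exponent of ω at 1, σ at 0, f at 0, q at 0; solve each RREF row for its pivot's exponent:
  r0: exp(γ) + (1)·1 = 0 ⇒ exp(γ) = -1
  r1: exp(m) + (0)·1 = 0 ⇒ exp(m) = 0
  r2: exp(ΔT) + (0)·1 = 0 ⇒ exp(ΔT) = 0
Π_1 = γ^-1 · ω

["-1", "1", "0", "0", "0", "0", "0"]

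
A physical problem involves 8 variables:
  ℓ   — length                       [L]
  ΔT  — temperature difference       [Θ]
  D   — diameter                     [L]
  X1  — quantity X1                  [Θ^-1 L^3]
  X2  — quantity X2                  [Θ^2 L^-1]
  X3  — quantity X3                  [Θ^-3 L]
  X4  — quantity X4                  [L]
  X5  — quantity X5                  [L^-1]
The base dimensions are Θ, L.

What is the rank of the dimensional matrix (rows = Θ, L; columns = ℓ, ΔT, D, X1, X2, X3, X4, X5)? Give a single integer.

Write exponents as rows Θ,L / cols ℓ,ΔT,D,X1,X2,X3,X4,X5:
  Θ: [ 0  1  0 -1  2 -3  0  0]
  L: [ 1  0  1  3 -1  1  1 -1]
Echelon form has 2 nonzero rows (pivots: ℓ,ΔT)

2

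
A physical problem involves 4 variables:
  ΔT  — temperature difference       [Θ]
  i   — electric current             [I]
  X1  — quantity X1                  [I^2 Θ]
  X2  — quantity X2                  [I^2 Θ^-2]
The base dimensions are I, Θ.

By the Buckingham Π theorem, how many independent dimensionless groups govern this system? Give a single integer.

2

Dimensional matrix (I×Θ by ΔT×i×X1×X2):
  I: [ 0  1  2  2]
  Θ: [ 1  0  1 -2]
RREF → pivots at {ΔT,i} ⇒ r = 2
4 vars − rank 2 = 2 Π groups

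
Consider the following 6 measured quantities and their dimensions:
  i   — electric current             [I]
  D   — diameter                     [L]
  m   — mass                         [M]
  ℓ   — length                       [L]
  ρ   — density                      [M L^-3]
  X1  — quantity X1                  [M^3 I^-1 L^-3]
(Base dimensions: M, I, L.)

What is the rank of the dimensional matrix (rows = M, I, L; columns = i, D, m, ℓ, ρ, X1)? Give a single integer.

3

Exponent matrix [M,I,L] × [i,D,m,ℓ,ρ,X1]:
  M: [ 0  0  1  0  1  3]
  I: [ 1  0  0  0  0 -1]
  L: [ 0  1  0  1 -3 -3]
RREF → pivots at {i,D,m} ⇒ r = 3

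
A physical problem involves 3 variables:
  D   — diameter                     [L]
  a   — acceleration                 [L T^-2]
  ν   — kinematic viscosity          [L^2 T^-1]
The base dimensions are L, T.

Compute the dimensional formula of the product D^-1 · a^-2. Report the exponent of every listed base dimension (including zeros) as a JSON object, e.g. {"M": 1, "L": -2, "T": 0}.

{"L": -3, "T": 4}

Exponent matrix [L,T] × [D,a,ν]:
  L: [ 1  1  2]
  T: [ 0 -2 -1]
  [L]: (-1)·1+(-2)·1 = -3
  [T]: (-1)·0+(-2)·-2 = 4
⇒ L^-3 T^4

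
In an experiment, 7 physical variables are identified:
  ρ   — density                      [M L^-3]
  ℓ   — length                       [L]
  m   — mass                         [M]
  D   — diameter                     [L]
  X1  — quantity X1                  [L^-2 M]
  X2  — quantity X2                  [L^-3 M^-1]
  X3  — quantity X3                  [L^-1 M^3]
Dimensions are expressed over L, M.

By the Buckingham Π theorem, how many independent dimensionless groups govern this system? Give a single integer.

5

Dimensional matrix (L×M by ρ×ℓ×m×D×X1×X2×X3):
  L: [-3  1  0  1 -2 -3 -1]
  M: [ 1  0  1  0  1 -1  3]
Row reduction gives pivot columns ρ,ℓ; rank = 2
n=7, r=2 ⇒ 5 dimensionless groups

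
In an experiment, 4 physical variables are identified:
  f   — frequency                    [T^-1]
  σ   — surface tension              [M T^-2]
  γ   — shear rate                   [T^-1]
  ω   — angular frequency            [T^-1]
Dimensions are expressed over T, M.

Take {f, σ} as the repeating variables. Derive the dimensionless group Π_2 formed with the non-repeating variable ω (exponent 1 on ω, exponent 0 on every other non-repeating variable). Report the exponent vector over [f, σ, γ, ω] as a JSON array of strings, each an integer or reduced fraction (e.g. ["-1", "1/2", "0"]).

["-1", "0", "0", "1"]

Write exponents as rows T,M / cols f,σ,γ,ω:
  T: [-1 -2 -1 -1]
  M: [ 0  1  0  0]
RREF → pivots at {f,σ} ⇒ r = 2
Pivot set = {f,σ}, free = {γ,ω}
RREF:
  r0: [   1    0    1    1]
  r1: [   0    1    0    0]
Fix exponent of ω at 1, γ at 0; solve each RREF row for its pivot's exponent:
  r0: exp(f) + (1)·1 = 0 ⇒ exp(f) = -1
  r1: exp(σ) + (0)·1 = 0 ⇒ exp(σ) = 0
Π_2 = f^-1 · ω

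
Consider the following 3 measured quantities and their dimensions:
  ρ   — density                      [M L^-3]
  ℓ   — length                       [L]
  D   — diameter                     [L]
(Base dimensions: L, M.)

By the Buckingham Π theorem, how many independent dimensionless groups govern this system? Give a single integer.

1

Write exponents as rows L,M / cols ρ,ℓ,D:
  L: [-3  1  1]
  M: [ 1  0  0]
Row reduction gives pivot columns ρ,ℓ; rank = 2
Π count = n − r = 3 − 2 = 1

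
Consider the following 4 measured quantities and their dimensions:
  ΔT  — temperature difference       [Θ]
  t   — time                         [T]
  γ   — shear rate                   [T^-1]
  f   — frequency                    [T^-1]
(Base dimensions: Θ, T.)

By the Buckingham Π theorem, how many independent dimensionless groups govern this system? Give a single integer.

Write exponents as rows Θ,T / cols ΔT,t,γ,f:
  Θ: [ 1  0  0  0]
  T: [ 0  1 -1 -1]
Echelon form has 2 nonzero rows (pivots: ΔT,t)
Π count = n − r = 4 − 2 = 2

2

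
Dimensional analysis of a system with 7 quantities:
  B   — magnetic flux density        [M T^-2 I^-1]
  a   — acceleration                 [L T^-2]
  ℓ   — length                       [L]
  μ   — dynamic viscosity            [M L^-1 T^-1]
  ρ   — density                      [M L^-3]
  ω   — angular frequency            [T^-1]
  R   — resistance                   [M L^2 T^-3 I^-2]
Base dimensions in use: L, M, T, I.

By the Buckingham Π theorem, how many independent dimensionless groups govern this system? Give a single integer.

Exponent matrix [L,M,T,I] × [B,a,ℓ,μ,ρ,ω,R]:
  L: [ 0  1  1 -1 -3  0  2]
  M: [ 1  0  0  1  1  0  1]
  T: [-2 -2  0 -1  0 -1 -3]
  I: [-1  0  0  0  0  0 -2]
Row reduction gives pivot columns B,a,ℓ,μ; rank = 4
7 vars − rank 4 = 3 Π groups

3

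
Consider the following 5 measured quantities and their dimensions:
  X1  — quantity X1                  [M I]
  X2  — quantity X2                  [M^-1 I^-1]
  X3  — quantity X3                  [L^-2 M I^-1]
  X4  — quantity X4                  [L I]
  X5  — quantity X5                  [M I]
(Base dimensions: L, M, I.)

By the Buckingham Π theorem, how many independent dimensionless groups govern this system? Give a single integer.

Write exponents as rows L,M,I / cols X1,X2,X3,X4,X5:
  L: [ 0  0 -2  1  0]
  M: [ 1 -1  1  0  1]
  I: [ 1 -1 -1  1  1]
Echelon form has 2 nonzero rows (pivots: X1,X3)
5 vars − rank 2 = 3 Π groups

3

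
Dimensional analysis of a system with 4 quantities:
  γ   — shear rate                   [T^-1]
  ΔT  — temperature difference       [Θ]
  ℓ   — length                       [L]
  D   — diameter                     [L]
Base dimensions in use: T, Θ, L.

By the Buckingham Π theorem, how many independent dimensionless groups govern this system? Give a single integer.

1

Write exponents as rows T,Θ,L / cols γ,ΔT,ℓ,D:
  T: [-1  0  0  0]
  Θ: [ 0  1  0  0]
  L: [ 0  0  1  1]
Row reduction gives pivot columns γ,ΔT,ℓ; rank = 3
4 vars − rank 3 = 1 Π group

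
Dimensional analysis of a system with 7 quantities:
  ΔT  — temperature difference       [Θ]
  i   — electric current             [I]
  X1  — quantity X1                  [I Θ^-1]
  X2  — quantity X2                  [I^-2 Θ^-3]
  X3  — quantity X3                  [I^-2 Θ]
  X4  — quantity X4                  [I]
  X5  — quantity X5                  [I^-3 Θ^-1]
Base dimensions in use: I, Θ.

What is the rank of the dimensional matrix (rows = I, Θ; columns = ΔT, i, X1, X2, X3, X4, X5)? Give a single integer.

Exponent matrix [I,Θ] × [ΔT,i,X1,X2,X3,X4,X5]:
  I: [ 0  1  1 -2 -2  1 -3]
  Θ: [ 1  0 -1 -3  1  0 -1]
RREF → pivots at {ΔT,i} ⇒ r = 2

2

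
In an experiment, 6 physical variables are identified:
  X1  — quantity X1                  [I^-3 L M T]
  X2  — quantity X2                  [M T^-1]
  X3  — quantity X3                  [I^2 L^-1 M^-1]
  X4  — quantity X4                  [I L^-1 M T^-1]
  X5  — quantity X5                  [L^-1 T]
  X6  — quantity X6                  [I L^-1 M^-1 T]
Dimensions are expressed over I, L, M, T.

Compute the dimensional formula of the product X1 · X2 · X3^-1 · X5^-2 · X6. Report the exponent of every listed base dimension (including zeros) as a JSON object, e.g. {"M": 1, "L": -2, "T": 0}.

{"I": -4, "L": 3, "M": 2, "T": -1}

Write exponents as rows I,L,M,T / cols X1,X2,X3,X4,X5,X6:
  I: [-3  0  2  1  0  1]
  L: [ 1  0 -1 -1 -1 -1]
  M: [ 1  1 -1  1  0 -1]
  T: [ 1 -1  0 -1  1  1]
  [I]: (1)·-3+(1)·0+(-1)·2+(-2)·0+(1)·1 = -4
  [L]: (1)·1+(1)·0+(-1)·-1+(-2)·-1+(1)·-1 = 3
  [M]: (1)·1+(1)·1+(-1)·-1+(-2)·0+(1)·-1 = 2
  [T]: (1)·1+(1)·-1+(-1)·0+(-2)·1+(1)·1 = -1
⇒ I^-4 L^3 M^2 T^-1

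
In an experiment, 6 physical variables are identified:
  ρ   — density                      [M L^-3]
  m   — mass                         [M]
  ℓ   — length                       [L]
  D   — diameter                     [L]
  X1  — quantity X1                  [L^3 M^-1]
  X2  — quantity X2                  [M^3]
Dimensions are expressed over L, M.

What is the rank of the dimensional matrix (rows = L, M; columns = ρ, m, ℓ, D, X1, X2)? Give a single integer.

2

Exponent matrix [L,M] × [ρ,m,ℓ,D,X1,X2]:
  L: [-3  0  1  1  3  0]
  M: [ 1  1  0  0 -1  3]
Row reduction gives pivot columns ρ,m; rank = 2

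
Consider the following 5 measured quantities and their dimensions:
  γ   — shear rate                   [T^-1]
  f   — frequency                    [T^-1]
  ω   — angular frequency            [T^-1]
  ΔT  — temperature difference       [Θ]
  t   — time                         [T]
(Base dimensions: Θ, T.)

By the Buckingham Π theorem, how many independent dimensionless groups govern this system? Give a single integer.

3

Dimensional matrix (Θ×T by γ×f×ω×ΔT×t):
  Θ: [ 0  0  0  1  0]
  T: [-1 -1 -1  0  1]
Echelon form has 2 nonzero rows (pivots: γ,ΔT)
5 vars − rank 2 = 3 Π groups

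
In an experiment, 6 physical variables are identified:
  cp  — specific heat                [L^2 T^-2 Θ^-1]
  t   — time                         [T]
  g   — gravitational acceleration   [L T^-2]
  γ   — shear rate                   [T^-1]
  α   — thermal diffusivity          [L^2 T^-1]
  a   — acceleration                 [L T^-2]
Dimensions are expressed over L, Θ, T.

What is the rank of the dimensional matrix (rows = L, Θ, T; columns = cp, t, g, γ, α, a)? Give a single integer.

Write exponents as rows L,Θ,T / cols cp,t,g,γ,α,a:
  L: [ 2  0  1  0  2  1]
  Θ: [-1  0  0  0  0  0]
  T: [-2  1 -2 -1 -1 -2]
Echelon form has 3 nonzero rows (pivots: cp,t,g)

3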